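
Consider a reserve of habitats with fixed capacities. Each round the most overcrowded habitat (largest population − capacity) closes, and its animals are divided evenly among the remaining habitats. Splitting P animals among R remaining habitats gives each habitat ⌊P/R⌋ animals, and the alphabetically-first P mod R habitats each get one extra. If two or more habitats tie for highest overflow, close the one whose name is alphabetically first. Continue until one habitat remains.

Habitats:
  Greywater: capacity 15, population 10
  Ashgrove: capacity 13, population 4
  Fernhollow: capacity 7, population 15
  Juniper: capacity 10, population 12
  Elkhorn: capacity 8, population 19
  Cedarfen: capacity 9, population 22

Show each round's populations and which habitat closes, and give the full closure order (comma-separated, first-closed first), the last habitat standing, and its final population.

Round 1: Ashgrove=4 Cedarfen=22 Elkhorn=19 Fernhollow=15 Greywater=10 Juniper=12 → close Cedarfen (overflow 13)
  22÷5 = 4 each, +1 to first 2
Round 2: Ashgrove=9 Elkhorn=24 Fernhollow=19 Greywater=14 Juniper=16 → close Elkhorn (overflow 16)
  24÷4 = 6 each, +1 to first 0
Round 3: Ashgrove=15 Fernhollow=25 Greywater=20 Juniper=22 → close Fernhollow (overflow 18)
  25÷3 = 8 each, +1 to first 1
Round 4: Ashgrove=24 Greywater=28 Juniper=30 → close Juniper (overflow 20)
  30÷2 = 15 each, +1 to first 0
Round 5: Ashgrove=39 Greywater=43 → close Greywater (overflow 28)
  43÷1 = 43 each, +1 to first 0

Closure order: Cedarfen, Elkhorn, Fernhollow, Juniper, Greywater
Last habitat: Ashgrove with 82 animals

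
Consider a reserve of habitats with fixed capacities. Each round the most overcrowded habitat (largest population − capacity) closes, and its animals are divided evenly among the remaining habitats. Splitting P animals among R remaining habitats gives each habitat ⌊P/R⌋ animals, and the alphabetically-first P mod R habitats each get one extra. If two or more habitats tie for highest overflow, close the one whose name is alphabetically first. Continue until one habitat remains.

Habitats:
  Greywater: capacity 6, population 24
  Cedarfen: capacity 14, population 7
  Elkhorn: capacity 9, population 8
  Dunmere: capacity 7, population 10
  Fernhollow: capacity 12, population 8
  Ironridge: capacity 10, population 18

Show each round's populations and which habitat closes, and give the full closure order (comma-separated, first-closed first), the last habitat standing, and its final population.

Closure order: Greywater, Ironridge, Dunmere, Elkhorn, Fernhollow
Last habitat: Cedarfen with 75 animals

Round 1: Cedarfen=7 Dunmere=10 Elkhorn=8 Fernhollow=8 Greywater=24 Ironridge=18 → close Greywater (overflow 18)
  24÷5 = 4 each, +1 to first 4
Round 2: Cedarfen=12 Dunmere=15 Elkhorn=13 Fernhollow=13 Ironridge=22 → close Ironridge (overflow 12)
  22÷4 = 5 each, +1 to first 2
Round 3: Cedarfen=18 Dunmere=21 Elkhorn=18 Fernhollow=18 → close Dunmere (overflow 14)
  21÷3 = 7 each, +1 to first 0
Round 4: Cedarfen=25 Elkhorn=25 Fernhollow=25 → close Elkhorn (overflow 16)
  25÷2 = 12 each, +1 to first 1
Round 5: Cedarfen=38 Fernhollow=37 → close Fernhollow (overflow 25)
  37÷1 = 37 each, +1 to first 0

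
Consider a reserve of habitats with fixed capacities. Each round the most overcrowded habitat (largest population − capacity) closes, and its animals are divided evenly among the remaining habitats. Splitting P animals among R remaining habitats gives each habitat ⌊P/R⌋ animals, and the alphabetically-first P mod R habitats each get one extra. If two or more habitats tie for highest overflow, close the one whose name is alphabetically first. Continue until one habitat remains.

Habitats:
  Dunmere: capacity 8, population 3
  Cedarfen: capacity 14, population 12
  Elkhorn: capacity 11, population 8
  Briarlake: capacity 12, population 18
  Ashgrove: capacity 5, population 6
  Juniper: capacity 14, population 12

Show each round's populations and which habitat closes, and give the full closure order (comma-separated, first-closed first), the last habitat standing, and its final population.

Closure order: Briarlake, Ashgrove, Cedarfen, Dunmere, Elkhorn
Last habitat: Juniper with 59 animals

Round 1: Ashgrove=6 Briarlake=18 Cedarfen=12 Dunmere=3 Elkhorn=8 Juniper=12 → close Briarlake (overflow 6)
  18÷5 = 3 each, +1 to first 3
Round 2: Ashgrove=10 Cedarfen=16 Dunmere=7 Elkhorn=11 Juniper=15 → close Ashgrove (overflow 5)
  10÷4 = 2 each, +1 to first 2
Round 3: Cedarfen=19 Dunmere=10 Elkhorn=13 Juniper=17 → close Cedarfen (overflow 5)
  19÷3 = 6 each, +1 to first 1
Round 4: Dunmere=17 Elkhorn=19 Juniper=23 → close Dunmere (overflow 9)
  17÷2 = 8 each, +1 to first 1
Round 5: Elkhorn=28 Juniper=31 → close Elkhorn (overflow 17)
  28÷1 = 28 each, +1 to first 0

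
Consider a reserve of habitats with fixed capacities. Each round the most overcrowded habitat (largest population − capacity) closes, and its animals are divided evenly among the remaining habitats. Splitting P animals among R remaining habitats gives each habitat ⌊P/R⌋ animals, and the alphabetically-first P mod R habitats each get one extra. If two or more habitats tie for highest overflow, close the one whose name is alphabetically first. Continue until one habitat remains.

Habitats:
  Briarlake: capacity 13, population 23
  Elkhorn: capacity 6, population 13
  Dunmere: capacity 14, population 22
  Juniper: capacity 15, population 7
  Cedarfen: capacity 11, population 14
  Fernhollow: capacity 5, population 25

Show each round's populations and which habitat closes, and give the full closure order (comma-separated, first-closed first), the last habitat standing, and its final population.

Closure order: Fernhollow, Briarlake, Dunmere, Elkhorn, Cedarfen
Last habitat: Juniper with 104 animals

Round 1: Briarlake=23 Cedarfen=14 Dunmere=22 Elkhorn=13 Fernhollow=25 Juniper=7 → close Fernhollow (overflow 20)
  25÷5 = 5 each, +1 to first 0
Round 2: Briarlake=28 Cedarfen=19 Dunmere=27 Elkhorn=18 Juniper=12 → close Briarlake (overflow 15)
  28÷4 = 7 each, +1 to first 0
Round 3: Cedarfen=26 Dunmere=34 Elkhorn=25 Juniper=19 → close Dunmere (overflow 20)
  34÷3 = 11 each, +1 to first 1
Round 4: Cedarfen=38 Elkhorn=36 Juniper=30 → close Elkhorn (overflow 30)
  36÷2 = 18 each, +1 to first 0
Round 5: Cedarfen=56 Juniper=48 → close Cedarfen (overflow 45)
  56÷1 = 56 each, +1 to first 0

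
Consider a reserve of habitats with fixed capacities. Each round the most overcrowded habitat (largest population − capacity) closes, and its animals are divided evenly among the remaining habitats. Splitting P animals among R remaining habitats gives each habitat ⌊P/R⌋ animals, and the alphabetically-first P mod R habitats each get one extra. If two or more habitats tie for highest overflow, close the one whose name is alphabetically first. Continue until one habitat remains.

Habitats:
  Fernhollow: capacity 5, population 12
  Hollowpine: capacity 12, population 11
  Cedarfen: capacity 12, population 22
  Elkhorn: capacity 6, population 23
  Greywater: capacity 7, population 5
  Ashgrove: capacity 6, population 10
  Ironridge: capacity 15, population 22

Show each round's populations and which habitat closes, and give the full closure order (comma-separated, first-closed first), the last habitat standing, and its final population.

Round 1: Ashgrove=10 Cedarfen=22 Elkhorn=23 Fernhollow=12 Greywater=5 Hollowpine=11 Ironridge=22 → close Elkhorn (overflow 17)
  23÷6 = 3 each, +1 to first 5
Round 2: Ashgrove=14 Cedarfen=26 Fernhollow=16 Greywater=9 Hollowpine=15 Ironridge=25 → close Cedarfen (overflow 14)
  26÷5 = 5 each, +1 to first 1
Round 3: Ashgrove=20 Fernhollow=21 Greywater=14 Hollowpine=20 Ironridge=30 → close Fernhollow (overflow 16)
  21÷4 = 5 each, +1 to first 1
Round 4: Ashgrove=26 Greywater=19 Hollowpine=25 Ironridge=35 → close Ashgrove (overflow 20)
  26÷3 = 8 each, +1 to first 2
Round 5: Greywater=28 Hollowpine=34 Ironridge=43 → close Ironridge (overflow 28)
  43÷2 = 21 each, +1 to first 1
Round 6: Greywater=50 Hollowpine=55 → close Greywater (overflow 43)
  50÷1 = 50 each, +1 to first 0

Closure order: Elkhorn, Cedarfen, Fernhollow, Ashgrove, Ironridge, Greywater
Last habitat: Hollowpine with 105 animals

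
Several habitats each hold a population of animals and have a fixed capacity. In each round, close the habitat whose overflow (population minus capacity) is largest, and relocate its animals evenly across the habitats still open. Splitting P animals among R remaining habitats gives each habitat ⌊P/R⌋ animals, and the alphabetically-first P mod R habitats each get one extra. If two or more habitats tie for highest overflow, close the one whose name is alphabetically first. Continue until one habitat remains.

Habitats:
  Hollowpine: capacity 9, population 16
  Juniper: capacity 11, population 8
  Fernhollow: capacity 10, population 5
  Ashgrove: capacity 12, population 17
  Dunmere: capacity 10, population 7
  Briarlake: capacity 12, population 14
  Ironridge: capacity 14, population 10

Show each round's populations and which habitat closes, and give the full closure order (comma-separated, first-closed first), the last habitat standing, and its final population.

Round 1: Ashgrove=17 Briarlake=14 Dunmere=7 Fernhollow=5 Hollowpine=16 Ironridge=10 Juniper=8 → close Hollowpine (overflow 7)
  16÷6 = 2 each, +1 to first 4
Round 2: Ashgrove=20 Briarlake=17 Dunmere=10 Fernhollow=8 Ironridge=12 Juniper=10 → close Ashgrove (overflow 8)
  20÷5 = 4 each, +1 to first 0
Round 3: Briarlake=21 Dunmere=14 Fernhollow=12 Ironridge=16 Juniper=14 → close Briarlake (overflow 9)
  21÷4 = 5 each, +1 to first 1
Round 4: Dunmere=20 Fernhollow=17 Ironridge=21 Juniper=19 → close Dunmere (overflow 10)
  20÷3 = 6 each, +1 to first 2
Round 5: Fernhollow=24 Ironridge=28 Juniper=25 → close Fernhollow (overflow 14)
  24÷2 = 12 each, +1 to first 0
Round 6: Ironridge=40 Juniper=37 → close Ironridge (overflow 26)
  40÷1 = 40 each, +1 to first 0

Closure order: Hollowpine, Ashgrove, Briarlake, Dunmere, Fernhollow, Ironridge
Last habitat: Juniper with 77 animals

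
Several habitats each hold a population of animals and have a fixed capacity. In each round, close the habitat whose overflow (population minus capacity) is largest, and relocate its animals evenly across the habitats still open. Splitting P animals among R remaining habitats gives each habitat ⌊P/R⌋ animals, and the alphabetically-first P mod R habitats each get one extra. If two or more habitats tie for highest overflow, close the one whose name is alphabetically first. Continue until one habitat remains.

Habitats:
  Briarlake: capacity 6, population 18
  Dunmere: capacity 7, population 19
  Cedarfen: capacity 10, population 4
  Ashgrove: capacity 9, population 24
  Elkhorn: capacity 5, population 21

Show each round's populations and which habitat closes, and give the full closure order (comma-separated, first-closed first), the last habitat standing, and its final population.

Round 1: Ashgrove=24 Briarlake=18 Cedarfen=4 Dunmere=19 Elkhorn=21 → close Elkhorn (overflow 16)
  21÷4 = 5 each, +1 to first 1
Round 2: Ashgrove=30 Briarlake=23 Cedarfen=9 Dunmere=24 → close Ashgrove (overflow 21)
  30÷3 = 10 each, +1 to first 0
Round 3: Briarlake=33 Cedarfen=19 Dunmere=34 → close Briarlake (overflow 27)
  33÷2 = 16 each, +1 to first 1
Round 4: Cedarfen=36 Dunmere=50 → close Dunmere (overflow 43)
  50÷1 = 50 each, +1 to first 0

Closure order: Elkhorn, Ashgrove, Briarlake, Dunmere
Last habitat: Cedarfen with 86 animals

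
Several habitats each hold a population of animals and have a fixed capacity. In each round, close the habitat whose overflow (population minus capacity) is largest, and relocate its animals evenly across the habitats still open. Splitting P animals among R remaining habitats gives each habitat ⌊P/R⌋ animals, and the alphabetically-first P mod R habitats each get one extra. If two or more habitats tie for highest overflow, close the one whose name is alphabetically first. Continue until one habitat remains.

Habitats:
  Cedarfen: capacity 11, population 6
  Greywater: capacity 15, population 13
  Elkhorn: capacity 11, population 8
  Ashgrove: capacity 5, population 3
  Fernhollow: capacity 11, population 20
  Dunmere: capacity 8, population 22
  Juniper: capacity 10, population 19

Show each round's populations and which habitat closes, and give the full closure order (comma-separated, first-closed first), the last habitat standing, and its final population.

Round 1: Ashgrove=3 Cedarfen=6 Dunmere=22 Elkhorn=8 Fernhollow=20 Greywater=13 Juniper=19 → close Dunmere (overflow 14)
  22÷6 = 3 each, +1 to first 4
Round 2: Ashgrove=7 Cedarfen=10 Elkhorn=12 Fernhollow=24 Greywater=16 Juniper=22 → close Fernhollow (overflow 13)
  24÷5 = 4 each, +1 to first 4
Round 3: Ashgrove=12 Cedarfen=15 Elkhorn=17 Greywater=21 Juniper=26 → close Juniper (overflow 16)
  26÷4 = 6 each, +1 to first 2
Round 4: Ashgrove=19 Cedarfen=22 Elkhorn=23 Greywater=27 → close Ashgrove (overflow 14)
  19÷3 = 6 each, +1 to first 1
Round 5: Cedarfen=29 Elkhorn=29 Greywater=33 → close Cedarfen (overflow 18)
  29÷2 = 14 each, +1 to first 1
Round 6: Elkhorn=44 Greywater=47 → close Elkhorn (overflow 33)
  44÷1 = 44 each, +1 to first 0

Closure order: Dunmere, Fernhollow, Juniper, Ashgrove, Cedarfen, Elkhorn
Last habitat: Greywater with 91 animals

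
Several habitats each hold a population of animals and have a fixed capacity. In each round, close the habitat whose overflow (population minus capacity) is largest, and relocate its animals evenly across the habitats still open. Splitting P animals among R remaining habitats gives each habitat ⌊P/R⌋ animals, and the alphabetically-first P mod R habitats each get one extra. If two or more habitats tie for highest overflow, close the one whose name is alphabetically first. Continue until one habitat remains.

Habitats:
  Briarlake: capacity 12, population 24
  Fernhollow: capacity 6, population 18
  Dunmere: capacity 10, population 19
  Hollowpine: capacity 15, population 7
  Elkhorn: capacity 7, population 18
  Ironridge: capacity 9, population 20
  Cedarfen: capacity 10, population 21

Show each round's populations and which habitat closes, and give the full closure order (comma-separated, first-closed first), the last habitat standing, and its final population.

Closure order: Briarlake, Fernhollow, Cedarfen, Elkhorn, Dunmere, Ironridge
Last habitat: Hollowpine with 127 animals

Round 1: Briarlake=24 Cedarfen=21 Dunmere=19 Elkhorn=18 Fernhollow=18 Hollowpine=7 Ironridge=20 → close Briarlake (overflow 12)
  24÷6 = 4 each, +1 to first 0
Round 2: Cedarfen=25 Dunmere=23 Elkhorn=22 Fernhollow=22 Hollowpine=11 Ironridge=24 → close Fernhollow (overflow 16)
  22÷5 = 4 each, +1 to first 2
Round 3: Cedarfen=30 Dunmere=28 Elkhorn=26 Hollowpine=15 Ironridge=28 → close Cedarfen (overflow 20)
  30÷4 = 7 each, +1 to first 2
Round 4: Dunmere=36 Elkhorn=34 Hollowpine=22 Ironridge=35 → close Elkhorn (overflow 27)
  34÷3 = 11 each, +1 to first 1
Round 5: Dunmere=48 Hollowpine=33 Ironridge=46 → close Dunmere (overflow 38)
  48÷2 = 24 each, +1 to first 0
Round 6: Hollowpine=57 Ironridge=70 → close Ironridge (overflow 61)
  70÷1 = 70 each, +1 to first 0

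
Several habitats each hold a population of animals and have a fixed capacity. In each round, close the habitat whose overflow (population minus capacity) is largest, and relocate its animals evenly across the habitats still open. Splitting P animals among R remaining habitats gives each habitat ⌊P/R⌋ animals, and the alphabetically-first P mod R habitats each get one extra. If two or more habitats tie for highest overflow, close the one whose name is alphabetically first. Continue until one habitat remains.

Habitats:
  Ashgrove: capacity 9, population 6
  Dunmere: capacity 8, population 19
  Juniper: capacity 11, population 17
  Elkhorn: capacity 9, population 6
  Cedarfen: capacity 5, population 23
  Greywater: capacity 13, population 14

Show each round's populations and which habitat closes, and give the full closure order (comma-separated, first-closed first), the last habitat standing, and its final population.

Round 1: Ashgrove=6 Cedarfen=23 Dunmere=19 Elkhorn=6 Greywater=14 Juniper=17 → close Cedarfen (overflow 18)
  23÷5 = 4 each, +1 to first 3
Round 2: Ashgrove=11 Dunmere=24 Elkhorn=11 Greywater=18 Juniper=21 → close Dunmere (overflow 16)
  24÷4 = 6 each, +1 to first 0
Round 3: Ashgrove=17 Elkhorn=17 Greywater=24 Juniper=27 → close Juniper (overflow 16)
  27÷3 = 9 each, +1 to first 0
Round 4: Ashgrove=26 Elkhorn=26 Greywater=33 → close Greywater (overflow 20)
  33÷2 = 16 each, +1 to first 1
Round 5: Ashgrove=43 Elkhorn=42 → close Ashgrove (overflow 34)
  43÷1 = 43 each, +1 to first 0

Closure order: Cedarfen, Dunmere, Juniper, Greywater, Ashgrove
Last habitat: Elkhorn with 85 animals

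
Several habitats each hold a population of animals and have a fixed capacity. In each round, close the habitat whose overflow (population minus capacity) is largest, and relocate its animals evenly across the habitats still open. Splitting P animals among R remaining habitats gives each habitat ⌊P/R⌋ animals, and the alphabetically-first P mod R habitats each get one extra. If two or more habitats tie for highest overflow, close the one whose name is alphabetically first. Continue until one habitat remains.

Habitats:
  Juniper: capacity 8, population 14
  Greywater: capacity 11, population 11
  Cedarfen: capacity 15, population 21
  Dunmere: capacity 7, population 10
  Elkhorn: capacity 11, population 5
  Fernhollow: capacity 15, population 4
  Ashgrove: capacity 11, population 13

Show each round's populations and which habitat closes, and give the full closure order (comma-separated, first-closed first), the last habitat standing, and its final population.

Closure order: Cedarfen, Juniper, Dunmere, Ashgrove, Greywater, Elkhorn
Last habitat: Fernhollow with 78 animals

Round 1: Ashgrove=13 Cedarfen=21 Dunmere=10 Elkhorn=5 Fernhollow=4 Greywater=11 Juniper=14 → close Cedarfen (overflow 6)
  21÷6 = 3 each, +1 to first 3
Round 2: Ashgrove=17 Dunmere=14 Elkhorn=9 Fernhollow=7 Greywater=14 Juniper=17 → close Juniper (overflow 9)
  17÷5 = 3 each, +1 to first 2
Round 3: Ashgrove=21 Dunmere=18 Elkhorn=12 Fernhollow=10 Greywater=17 → close Dunmere (overflow 11)
  18÷4 = 4 each, +1 to first 2
Round 4: Ashgrove=26 Elkhorn=17 Fernhollow=14 Greywater=21 → close Ashgrove (overflow 15)
  26÷3 = 8 each, +1 to first 2
Round 5: Elkhorn=26 Fernhollow=23 Greywater=29 → close Greywater (overflow 18)
  29÷2 = 14 each, +1 to first 1
Round 6: Elkhorn=41 Fernhollow=37 → close Elkhorn (overflow 30)
  41÷1 = 41 each, +1 to first 0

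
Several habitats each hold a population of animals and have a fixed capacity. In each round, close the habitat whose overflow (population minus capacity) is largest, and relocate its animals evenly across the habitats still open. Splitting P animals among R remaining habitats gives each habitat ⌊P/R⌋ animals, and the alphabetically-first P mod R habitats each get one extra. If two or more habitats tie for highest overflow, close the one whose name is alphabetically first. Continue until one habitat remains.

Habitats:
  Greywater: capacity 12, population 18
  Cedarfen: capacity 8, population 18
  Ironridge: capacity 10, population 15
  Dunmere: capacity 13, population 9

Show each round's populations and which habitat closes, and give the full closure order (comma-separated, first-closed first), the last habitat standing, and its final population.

Closure order: Cedarfen, Greywater, Ironridge
Last habitat: Dunmere with 60 animals

Round 1: Cedarfen=18 Dunmere=9 Greywater=18 Ironridge=15 → close Cedarfen (overflow 10)
  18÷3 = 6 each, +1 to first 0
Round 2: Dunmere=15 Greywater=24 Ironridge=21 → close Greywater (overflow 12)
  24÷2 = 12 each, +1 to first 0
Round 3: Dunmere=27 Ironridge=33 → close Ironridge (overflow 23)
  33÷1 = 33 each, +1 to first 0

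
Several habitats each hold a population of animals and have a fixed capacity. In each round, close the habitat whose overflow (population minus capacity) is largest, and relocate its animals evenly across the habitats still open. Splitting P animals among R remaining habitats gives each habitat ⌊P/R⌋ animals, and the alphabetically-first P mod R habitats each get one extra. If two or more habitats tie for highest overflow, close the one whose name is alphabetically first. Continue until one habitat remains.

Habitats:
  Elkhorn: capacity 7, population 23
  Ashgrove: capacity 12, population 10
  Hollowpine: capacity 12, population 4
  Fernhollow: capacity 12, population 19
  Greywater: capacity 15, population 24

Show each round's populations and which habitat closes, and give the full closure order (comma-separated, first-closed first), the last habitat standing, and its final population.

Closure order: Elkhorn, Greywater, Fernhollow, Ashgrove
Last habitat: Hollowpine with 80 animals

Round 1: Ashgrove=10 Elkhorn=23 Fernhollow=19 Greywater=24 Hollowpine=4 → close Elkhorn (overflow 16)
  23÷4 = 5 each, +1 to first 3
Round 2: Ashgrove=16 Fernhollow=25 Greywater=30 Hollowpine=9 → close Greywater (overflow 15)
  30÷3 = 10 each, +1 to first 0
Round 3: Ashgrove=26 Fernhollow=35 Hollowpine=19 → close Fernhollow (overflow 23)
  35÷2 = 17 each, +1 to first 1
Round 4: Ashgrove=44 Hollowpine=36 → close Ashgrove (overflow 32)
  44÷1 = 44 each, +1 to first 0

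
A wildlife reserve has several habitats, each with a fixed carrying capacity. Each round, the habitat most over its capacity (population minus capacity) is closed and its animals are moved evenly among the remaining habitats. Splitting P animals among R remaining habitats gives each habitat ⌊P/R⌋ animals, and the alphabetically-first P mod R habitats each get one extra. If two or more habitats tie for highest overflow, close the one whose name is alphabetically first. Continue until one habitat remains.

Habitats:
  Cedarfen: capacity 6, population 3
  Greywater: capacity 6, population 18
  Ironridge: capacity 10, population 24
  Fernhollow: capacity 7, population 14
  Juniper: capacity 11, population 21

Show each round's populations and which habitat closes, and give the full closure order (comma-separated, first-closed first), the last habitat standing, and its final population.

Round 1: Cedarfen=3 Fernhollow=14 Greywater=18 Ironridge=24 Juniper=21 → close Ironridge (overflow 14)
  24÷4 = 6 each, +1 to first 0
Round 2: Cedarfen=9 Fernhollow=20 Greywater=24 Juniper=27 → close Greywater (overflow 18)
  24÷3 = 8 each, +1 to first 0
Round 3: Cedarfen=17 Fernhollow=28 Juniper=35 → close Juniper (overflow 24)
  35÷2 = 17 each, +1 to first 1
Round 4: Cedarfen=35 Fernhollow=45 → close Fernhollow (overflow 38)
  45÷1 = 45 each, +1 to first 0

Closure order: Ironridge, Greywater, Juniper, Fernhollow
Last habitat: Cedarfen with 80 animals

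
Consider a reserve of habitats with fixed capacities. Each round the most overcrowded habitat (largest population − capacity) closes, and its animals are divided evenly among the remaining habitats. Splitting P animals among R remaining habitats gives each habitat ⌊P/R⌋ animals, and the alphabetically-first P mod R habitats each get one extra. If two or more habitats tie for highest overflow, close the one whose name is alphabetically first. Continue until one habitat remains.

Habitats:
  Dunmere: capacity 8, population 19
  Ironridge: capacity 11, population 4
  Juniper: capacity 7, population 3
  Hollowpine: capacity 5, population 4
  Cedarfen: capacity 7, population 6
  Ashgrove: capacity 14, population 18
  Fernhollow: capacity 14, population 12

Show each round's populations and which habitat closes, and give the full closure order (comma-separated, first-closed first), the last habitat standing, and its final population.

Round 1: Ashgrove=18 Cedarfen=6 Dunmere=19 Fernhollow=12 Hollowpine=4 Ironridge=4 Juniper=3 → close Dunmere (overflow 11)
  19÷6 = 3 each, +1 to first 1
Round 2: Ashgrove=22 Cedarfen=9 Fernhollow=15 Hollowpine=7 Ironridge=7 Juniper=6 → close Ashgrove (overflow 8)
  22÷5 = 4 each, +1 to first 2
Round 3: Cedarfen=14 Fernhollow=20 Hollowpine=11 Ironridge=11 Juniper=10 → close Cedarfen (overflow 7)
  14÷4 = 3 each, +1 to first 2
Round 4: Fernhollow=24 Hollowpine=15 Ironridge=14 Juniper=13 → close Fernhollow (overflow 10)
  24÷3 = 8 each, +1 to first 0
Round 5: Hollowpine=23 Ironridge=22 Juniper=21 → close Hollowpine (overflow 18)
  23÷2 = 11 each, +1 to first 1
Round 6: Ironridge=34 Juniper=32 → close Juniper (overflow 25)
  32÷1 = 32 each, +1 to first 0

Closure order: Dunmere, Ashgrove, Cedarfen, Fernhollow, Hollowpine, Juniper
Last habitat: Ironridge with 66 animals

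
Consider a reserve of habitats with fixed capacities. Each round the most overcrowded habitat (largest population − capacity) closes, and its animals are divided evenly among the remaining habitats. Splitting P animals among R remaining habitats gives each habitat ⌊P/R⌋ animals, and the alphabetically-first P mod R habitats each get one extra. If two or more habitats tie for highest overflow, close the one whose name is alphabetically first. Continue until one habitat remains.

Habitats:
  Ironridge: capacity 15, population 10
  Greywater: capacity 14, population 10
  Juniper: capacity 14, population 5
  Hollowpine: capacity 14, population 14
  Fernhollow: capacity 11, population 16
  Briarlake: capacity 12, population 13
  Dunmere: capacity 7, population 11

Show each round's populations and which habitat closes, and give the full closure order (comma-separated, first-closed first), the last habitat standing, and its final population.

Round 1: Briarlake=13 Dunmere=11 Fernhollow=16 Greywater=10 Hollowpine=14 Ironridge=10 Juniper=5 → close Fernhollow (overflow 5)
  16÷6 = 2 each, +1 to first 4
Round 2: Briarlake=16 Dunmere=14 Greywater=13 Hollowpine=17 Ironridge=12 Juniper=7 → close Dunmere (overflow 7)
  14÷5 = 2 each, +1 to first 4
Round 3: Briarlake=19 Greywater=16 Hollowpine=20 Ironridge=15 Juniper=9 → close Briarlake (overflow 7)
  19÷4 = 4 each, +1 to first 3
Round 4: Greywater=21 Hollowpine=25 Ironridge=20 Juniper=13 → close Hollowpine (overflow 11)
  25÷3 = 8 each, +1 to first 1
Round 5: Greywater=30 Ironridge=28 Juniper=21 → close Greywater (overflow 16)
  30÷2 = 15 each, +1 to first 0
Round 6: Ironridge=43 Juniper=36 → close Ironridge (overflow 28)
  43÷1 = 43 each, +1 to first 0

Closure order: Fernhollow, Dunmere, Briarlake, Hollowpine, Greywater, Ironridge
Last habitat: Juniper with 79 animals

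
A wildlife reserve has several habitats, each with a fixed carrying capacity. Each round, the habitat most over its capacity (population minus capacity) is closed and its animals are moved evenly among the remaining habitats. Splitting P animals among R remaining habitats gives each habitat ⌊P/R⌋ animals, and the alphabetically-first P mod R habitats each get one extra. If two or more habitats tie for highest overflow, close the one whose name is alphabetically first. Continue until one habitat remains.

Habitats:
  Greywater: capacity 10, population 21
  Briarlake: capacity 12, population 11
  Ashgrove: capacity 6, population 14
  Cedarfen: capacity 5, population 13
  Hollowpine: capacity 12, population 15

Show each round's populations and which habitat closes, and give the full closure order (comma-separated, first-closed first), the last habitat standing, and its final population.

Round 1: Ashgrove=14 Briarlake=11 Cedarfen=13 Greywater=21 Hollowpine=15 → close Greywater (overflow 11)
  21÷4 = 5 each, +1 to first 1
Round 2: Ashgrove=20 Briarlake=16 Cedarfen=18 Hollowpine=20 → close Ashgrove (overflow 14)
  20÷3 = 6 each, +1 to first 2
Round 3: Briarlake=23 Cedarfen=25 Hollowpine=26 → close Cedarfen (overflow 20)
  25÷2 = 12 each, +1 to first 1
Round 4: Briarlake=36 Hollowpine=38 → close Hollowpine (overflow 26)
  38÷1 = 38 each, +1 to first 0

Closure order: Greywater, Ashgrove, Cedarfen, Hollowpine
Last habitat: Briarlake with 74 animals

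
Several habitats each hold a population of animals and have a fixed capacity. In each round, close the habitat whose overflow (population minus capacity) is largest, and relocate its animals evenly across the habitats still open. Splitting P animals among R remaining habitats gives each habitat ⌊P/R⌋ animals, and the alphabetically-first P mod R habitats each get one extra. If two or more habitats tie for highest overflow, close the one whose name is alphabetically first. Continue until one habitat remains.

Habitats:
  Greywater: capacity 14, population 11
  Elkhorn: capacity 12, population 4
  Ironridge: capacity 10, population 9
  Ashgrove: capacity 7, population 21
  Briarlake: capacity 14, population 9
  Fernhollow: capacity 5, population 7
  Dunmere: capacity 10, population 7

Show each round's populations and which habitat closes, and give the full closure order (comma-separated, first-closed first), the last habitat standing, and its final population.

Round 1: Ashgrove=21 Briarlake=9 Dunmere=7 Elkhorn=4 Fernhollow=7 Greywater=11 Ironridge=9 → close Ashgrove (overflow 14)
  21÷6 = 3 each, +1 to first 3
Round 2: Briarlake=13 Dunmere=11 Elkhorn=8 Fernhollow=10 Greywater=14 Ironridge=12 → close Fernhollow (overflow 5)
  10÷5 = 2 each, +1 to first 0
Round 3: Briarlake=15 Dunmere=13 Elkhorn=10 Greywater=16 Ironridge=14 → close Ironridge (overflow 4)
  14÷4 = 3 each, +1 to first 2
Round 4: Briarlake=19 Dunmere=17 Elkhorn=13 Greywater=19 → close Dunmere (overflow 7)
  17÷3 = 5 each, +1 to first 2
Round 5: Briarlake=25 Elkhorn=19 Greywater=24 → close Briarlake (overflow 11)
  25÷2 = 12 each, +1 to first 1
Round 6: Elkhorn=32 Greywater=36 → close Greywater (overflow 22)
  36÷1 = 36 each, +1 to first 0

Closure order: Ashgrove, Fernhollow, Ironridge, Dunmere, Briarlake, Greywater
Last habitat: Elkhorn with 68 animals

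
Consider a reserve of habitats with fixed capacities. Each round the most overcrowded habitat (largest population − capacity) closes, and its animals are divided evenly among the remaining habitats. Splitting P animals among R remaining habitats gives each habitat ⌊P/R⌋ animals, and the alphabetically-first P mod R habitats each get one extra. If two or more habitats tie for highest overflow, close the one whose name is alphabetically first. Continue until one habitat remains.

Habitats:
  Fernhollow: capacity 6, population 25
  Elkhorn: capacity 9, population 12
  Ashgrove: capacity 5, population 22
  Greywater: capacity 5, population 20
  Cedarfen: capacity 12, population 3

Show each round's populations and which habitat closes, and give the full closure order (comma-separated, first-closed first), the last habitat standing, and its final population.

Closure order: Fernhollow, Ashgrove, Greywater, Elkhorn
Last habitat: Cedarfen with 82 animals

Round 1: Ashgrove=22 Cedarfen=3 Elkhorn=12 Fernhollow=25 Greywater=20 → close Fernhollow (overflow 19)
  25÷4 = 6 each, +1 to first 1
Round 2: Ashgrove=29 Cedarfen=9 Elkhorn=18 Greywater=26 → close Ashgrove (overflow 24)
  29÷3 = 9 each, +1 to first 2
Round 3: Cedarfen=19 Elkhorn=28 Greywater=35 → close Greywater (overflow 30)
  35÷2 = 17 each, +1 to first 1
Round 4: Cedarfen=37 Elkhorn=45 → close Elkhorn (overflow 36)
  45÷1 = 45 each, +1 to first 0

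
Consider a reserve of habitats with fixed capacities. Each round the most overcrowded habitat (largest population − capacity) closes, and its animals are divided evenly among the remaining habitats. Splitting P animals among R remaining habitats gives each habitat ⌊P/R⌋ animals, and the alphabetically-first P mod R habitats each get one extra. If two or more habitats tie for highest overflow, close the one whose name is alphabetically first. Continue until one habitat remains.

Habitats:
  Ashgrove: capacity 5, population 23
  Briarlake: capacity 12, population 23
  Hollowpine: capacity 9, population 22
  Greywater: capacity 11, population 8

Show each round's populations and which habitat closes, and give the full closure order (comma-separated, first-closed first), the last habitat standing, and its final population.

Closure order: Ashgrove, Hollowpine, Briarlake
Last habitat: Greywater with 76 animals

Round 1: Ashgrove=23 Briarlake=23 Greywater=8 Hollowpine=22 → close Ashgrove (overflow 18)
  23÷3 = 7 each, +1 to first 2
Round 2: Briarlake=31 Greywater=16 Hollowpine=29 → close Hollowpine (overflow 20)
  29÷2 = 14 each, +1 to first 1
Round 3: Briarlake=46 Greywater=30 → close Briarlake (overflow 34)
  46÷1 = 46 each, +1 to first 0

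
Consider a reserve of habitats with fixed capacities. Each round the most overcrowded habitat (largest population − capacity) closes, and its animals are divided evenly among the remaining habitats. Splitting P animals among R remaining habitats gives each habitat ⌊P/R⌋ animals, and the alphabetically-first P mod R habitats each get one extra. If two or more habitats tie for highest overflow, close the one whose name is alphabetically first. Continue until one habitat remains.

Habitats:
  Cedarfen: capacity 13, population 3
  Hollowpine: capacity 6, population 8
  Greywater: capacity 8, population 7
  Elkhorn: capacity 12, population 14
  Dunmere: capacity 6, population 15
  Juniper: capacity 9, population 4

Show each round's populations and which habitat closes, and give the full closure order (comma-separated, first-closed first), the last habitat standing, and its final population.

Round 1: Cedarfen=3 Dunmere=15 Elkhorn=14 Greywater=7 Hollowpine=8 Juniper=4 → close Dunmere (overflow 9)
  15÷5 = 3 each, +1 to first 0
Round 2: Cedarfen=6 Elkhorn=17 Greywater=10 Hollowpine=11 Juniper=7 → close Elkhorn (overflow 5)
  17÷4 = 4 each, +1 to first 1
Round 3: Cedarfen=11 Greywater=14 Hollowpine=15 Juniper=11 → close Hollowpine (overflow 9)
  15÷3 = 5 each, +1 to first 0
Round 4: Cedarfen=16 Greywater=19 Juniper=16 → close Greywater (overflow 11)
  19÷2 = 9 each, +1 to first 1
Round 5: Cedarfen=26 Juniper=25 → close Juniper (overflow 16)
  25÷1 = 25 each, +1 to first 0

Closure order: Dunmere, Elkhorn, Hollowpine, Greywater, Juniper
Last habitat: Cedarfen with 51 animals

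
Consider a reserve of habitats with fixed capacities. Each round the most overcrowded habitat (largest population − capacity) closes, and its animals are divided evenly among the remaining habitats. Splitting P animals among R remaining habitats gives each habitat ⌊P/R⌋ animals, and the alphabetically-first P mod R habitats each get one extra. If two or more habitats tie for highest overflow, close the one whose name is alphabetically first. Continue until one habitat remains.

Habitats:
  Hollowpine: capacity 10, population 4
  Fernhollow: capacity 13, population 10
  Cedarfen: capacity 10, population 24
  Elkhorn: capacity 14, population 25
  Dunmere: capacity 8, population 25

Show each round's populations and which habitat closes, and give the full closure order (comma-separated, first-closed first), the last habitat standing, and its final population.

Round 1: Cedarfen=24 Dunmere=25 Elkhorn=25 Fernhollow=10 Hollowpine=4 → close Dunmere (overflow 17)
  25÷4 = 6 each, +1 to first 1
Round 2: Cedarfen=31 Elkhorn=31 Fernhollow=16 Hollowpine=10 → close Cedarfen (overflow 21)
  31÷3 = 10 each, +1 to first 1
Round 3: Elkhorn=42 Fernhollow=26 Hollowpine=20 → close Elkhorn (overflow 28)
  42÷2 = 21 each, +1 to first 0
Round 4: Fernhollow=47 Hollowpine=41 → close Fernhollow (overflow 34)
  47÷1 = 47 each, +1 to first 0

Closure order: Dunmere, Cedarfen, Elkhorn, Fernhollow
Last habitat: Hollowpine with 88 animals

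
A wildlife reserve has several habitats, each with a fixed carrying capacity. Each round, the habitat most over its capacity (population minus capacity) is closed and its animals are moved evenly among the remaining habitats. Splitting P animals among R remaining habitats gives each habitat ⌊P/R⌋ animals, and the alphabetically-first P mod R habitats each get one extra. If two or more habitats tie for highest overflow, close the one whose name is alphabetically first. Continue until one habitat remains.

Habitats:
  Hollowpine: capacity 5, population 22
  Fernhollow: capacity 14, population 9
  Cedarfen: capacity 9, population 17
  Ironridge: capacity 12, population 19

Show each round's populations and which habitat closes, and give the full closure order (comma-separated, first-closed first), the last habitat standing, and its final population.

Round 1: Cedarfen=17 Fernhollow=9 Hollowpine=22 Ironridge=19 → close Hollowpine (overflow 17)
  22÷3 = 7 each, +1 to first 1
Round 2: Cedarfen=25 Fernhollow=16 Ironridge=26 → close Cedarfen (overflow 16)
  25÷2 = 12 each, +1 to first 1
Round 3: Fernhollow=29 Ironridge=38 → close Ironridge (overflow 26)
  38÷1 = 38 each, +1 to first 0

Closure order: Hollowpine, Cedarfen, Ironridge
Last habitat: Fernhollow with 67 animals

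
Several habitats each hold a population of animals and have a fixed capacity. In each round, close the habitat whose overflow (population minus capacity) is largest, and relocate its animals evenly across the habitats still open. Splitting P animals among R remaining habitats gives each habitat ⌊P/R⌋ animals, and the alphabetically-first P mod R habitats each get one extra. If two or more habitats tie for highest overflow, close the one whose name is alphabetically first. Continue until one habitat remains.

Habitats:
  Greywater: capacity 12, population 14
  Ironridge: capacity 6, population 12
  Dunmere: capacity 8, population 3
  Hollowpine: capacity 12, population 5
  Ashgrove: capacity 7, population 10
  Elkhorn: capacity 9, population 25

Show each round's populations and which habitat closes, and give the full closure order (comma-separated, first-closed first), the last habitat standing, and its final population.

Round 1: Ashgrove=10 Dunmere=3 Elkhorn=25 Greywater=14 Hollowpine=5 Ironridge=12 → close Elkhorn (overflow 16)
  25÷5 = 5 each, +1 to first 0
Round 2: Ashgrove=15 Dunmere=8 Greywater=19 Hollowpine=10 Ironridge=17 → close Ironridge (overflow 11)
  17÷4 = 4 each, +1 to first 1
Round 3: Ashgrove=20 Dunmere=12 Greywater=23 Hollowpine=14 → close Ashgrove (overflow 13)
  20÷3 = 6 each, +1 to first 2
Round 4: Dunmere=19 Greywater=30 Hollowpine=20 → close Greywater (overflow 18)
  30÷2 = 15 each, +1 to first 0
Round 5: Dunmere=34 Hollowpine=35 → close Dunmere (overflow 26)
  34÷1 = 34 each, +1 to first 0

Closure order: Elkhorn, Ironridge, Ashgrove, Greywater, Dunmere
Last habitat: Hollowpine with 69 animals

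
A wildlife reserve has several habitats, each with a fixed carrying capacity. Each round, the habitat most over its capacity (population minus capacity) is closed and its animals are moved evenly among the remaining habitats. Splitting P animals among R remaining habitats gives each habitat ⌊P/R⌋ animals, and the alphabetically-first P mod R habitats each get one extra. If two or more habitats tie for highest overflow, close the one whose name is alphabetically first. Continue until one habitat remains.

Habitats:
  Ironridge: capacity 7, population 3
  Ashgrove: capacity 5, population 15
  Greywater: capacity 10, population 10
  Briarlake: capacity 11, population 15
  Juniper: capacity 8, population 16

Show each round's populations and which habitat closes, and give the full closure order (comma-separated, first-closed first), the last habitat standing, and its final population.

Closure order: Ashgrove, Juniper, Briarlake, Greywater
Last habitat: Ironridge with 59 animals

Round 1: Ashgrove=15 Briarlake=15 Greywater=10 Ironridge=3 Juniper=16 → close Ashgrove (overflow 10)
  15÷4 = 3 each, +1 to first 3
Round 2: Briarlake=19 Greywater=14 Ironridge=7 Juniper=19 → close Juniper (overflow 11)
  19÷3 = 6 each, +1 to first 1
Round 3: Briarlake=26 Greywater=20 Ironridge=13 → close Briarlake (overflow 15)
  26÷2 = 13 each, +1 to first 0
Round 4: Greywater=33 Ironridge=26 → close Greywater (overflow 23)
  33÷1 = 33 each, +1 to first 0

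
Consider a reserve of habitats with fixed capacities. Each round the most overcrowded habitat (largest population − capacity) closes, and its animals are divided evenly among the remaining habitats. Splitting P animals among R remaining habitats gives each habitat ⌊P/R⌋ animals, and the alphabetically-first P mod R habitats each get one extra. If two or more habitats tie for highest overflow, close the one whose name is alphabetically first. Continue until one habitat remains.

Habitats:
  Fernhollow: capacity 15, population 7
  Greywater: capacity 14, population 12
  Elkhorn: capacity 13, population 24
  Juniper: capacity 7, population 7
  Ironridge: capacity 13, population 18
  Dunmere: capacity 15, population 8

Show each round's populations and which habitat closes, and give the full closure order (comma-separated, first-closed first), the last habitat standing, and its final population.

Round 1: Dunmere=8 Elkhorn=24 Fernhollow=7 Greywater=12 Ironridge=18 Juniper=7 → close Elkhorn (overflow 11)
  24÷5 = 4 each, +1 to first 4
Round 2: Dunmere=13 Fernhollow=12 Greywater=17 Ironridge=23 Juniper=11 → close Ironridge (overflow 10)
  23÷4 = 5 each, +1 to first 3
Round 3: Dunmere=19 Fernhollow=18 Greywater=23 Juniper=16 → close Greywater (overflow 9)
  23÷3 = 7 each, +1 to first 2
Round 4: Dunmere=27 Fernhollow=26 Juniper=23 → close Juniper (overflow 16)
  23÷2 = 11 each, +1 to first 1
Round 5: Dunmere=39 Fernhollow=37 → close Dunmere (overflow 24)
  39÷1 = 39 each, +1 to first 0

Closure order: Elkhorn, Ironridge, Greywater, Juniper, Dunmere
Last habitat: Fernhollow with 76 animals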